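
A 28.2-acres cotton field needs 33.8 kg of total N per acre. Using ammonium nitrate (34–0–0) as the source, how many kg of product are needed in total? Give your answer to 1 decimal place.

2803.4 kg

Product per acre = 33.8 / 34% = 99.4118 kg.
Total product = 99.4118 × 28.2 = 2803.41 kg.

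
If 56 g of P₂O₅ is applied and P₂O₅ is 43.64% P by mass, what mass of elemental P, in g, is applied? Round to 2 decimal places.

P = 56 × 0.4364 = 24.4384 g.

24.44 g P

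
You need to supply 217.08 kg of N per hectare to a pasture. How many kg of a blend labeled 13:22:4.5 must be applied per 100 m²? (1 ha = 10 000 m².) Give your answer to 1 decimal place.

Product per hectare = 217.08 / 13% = 1669.85 kg.
Convert to per 100 m²: 1669.85 × 0.01 = 16.6985 kg.

16.7 kg of product per hundred sq m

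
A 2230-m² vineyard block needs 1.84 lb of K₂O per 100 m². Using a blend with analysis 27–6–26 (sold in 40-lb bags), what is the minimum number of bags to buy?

Product per 100 m² = 1.84 / 26% = 7.07692 lb.
Total product = 7.07692 × 2230 / 100 = 157.815 lb.
Bags = ⌈157.815 / 40⌉ = 4.

4 bags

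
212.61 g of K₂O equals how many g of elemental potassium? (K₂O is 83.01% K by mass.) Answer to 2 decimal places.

K = 212.61 × 0.8301 = 176.488 g.

176.49 g K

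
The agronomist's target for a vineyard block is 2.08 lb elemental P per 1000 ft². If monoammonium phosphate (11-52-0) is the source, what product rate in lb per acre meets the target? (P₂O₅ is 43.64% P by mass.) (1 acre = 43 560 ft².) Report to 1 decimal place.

399.3 lb of product per acre

As P₂O₅: 2.08 / 0.4364 = 4.76627 lb per 1000 ft².
Product per 1000 ft² = 4.76627 / 52% = 9.1659 lb.
Convert to per acre: 9.1659 × 43.56 = 399.267 lb.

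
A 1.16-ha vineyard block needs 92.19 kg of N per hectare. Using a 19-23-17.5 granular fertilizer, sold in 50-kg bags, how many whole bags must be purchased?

12 bags

Product per hectare = 92.19 / 19% = 485.211 kg.
Total product = 485.211 × 1.16 = 562.844 kg.
Bags = ⌈562.844 / 50⌉ = 12.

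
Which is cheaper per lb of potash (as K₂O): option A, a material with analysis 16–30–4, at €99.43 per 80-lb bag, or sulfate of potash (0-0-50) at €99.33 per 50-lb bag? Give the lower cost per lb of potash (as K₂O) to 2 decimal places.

option A: K₂O per bag = 80 × 4% = 3.2 lb; cost = 99.43 / 3.2 = €31.0719/lb K₂O.
sulfate of potash: K₂O per bag = 50 × 50% = 25 lb; cost = 99.33 / 25 = €3.9732/lb K₂O.
sulfate of potash is cheaper.

€3.97 per lb K₂O (sulfate of potash)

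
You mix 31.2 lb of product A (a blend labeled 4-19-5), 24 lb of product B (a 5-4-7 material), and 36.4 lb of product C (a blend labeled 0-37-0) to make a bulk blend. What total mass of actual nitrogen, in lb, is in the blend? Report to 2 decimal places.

2.45 lb N

N mass = 4%×31.2 + 5%×24 + 0%×36.4 = 2.448 lb.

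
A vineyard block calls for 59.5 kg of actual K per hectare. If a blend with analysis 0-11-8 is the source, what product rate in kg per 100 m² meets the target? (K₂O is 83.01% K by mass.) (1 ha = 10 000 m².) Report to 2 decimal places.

As K₂O: 59.5 / 0.8301 = 71.6781 kg per hectare.
Product per hectare = 71.6781 / 8% = 895.976 kg.
Convert to per 100 m²: 895.976 × 0.01 = 8.95976 kg.

8.96 kg of product per hundred sq m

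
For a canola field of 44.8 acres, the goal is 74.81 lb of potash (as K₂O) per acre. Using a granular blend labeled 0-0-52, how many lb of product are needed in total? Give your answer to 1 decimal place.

Product per acre = 74.81 / 52% = 143.865 lb.
Total product = 143.865 × 44.8 = 6445.17 lb.

6445.2 lb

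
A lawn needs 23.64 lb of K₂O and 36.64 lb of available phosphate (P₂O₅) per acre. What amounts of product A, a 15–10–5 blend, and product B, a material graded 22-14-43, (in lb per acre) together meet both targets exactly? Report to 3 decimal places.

345.711 lb product A, 14.778 lb product B

Let a = lb of product A, b = lb of product B (per acre).
K₂O: 0.05·a + 0.43·b = 23.64
P₂O₅: 0.1·a + 0.14·b = 36.64
Solving simultaneously: a = 345.7111, b = 14.7778.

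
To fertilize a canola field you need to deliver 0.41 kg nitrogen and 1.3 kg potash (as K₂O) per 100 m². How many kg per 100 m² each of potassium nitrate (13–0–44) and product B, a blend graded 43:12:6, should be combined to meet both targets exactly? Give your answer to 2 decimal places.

With a, b = kg per 100 m² of potassium nitrate and product B:
N: 0.13·a + 0.43·b = 0.41
K₂O: 0.44·a + 0.06·b = 1.3
Solving simultaneously: a = 2.94598, b = 0.0628445.

2.95 kg potassium nitrate, 0.06 kg product B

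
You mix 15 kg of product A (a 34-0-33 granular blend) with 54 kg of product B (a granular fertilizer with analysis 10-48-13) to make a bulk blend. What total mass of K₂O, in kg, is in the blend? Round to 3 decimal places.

11.970 kg K₂O

K₂O mass = 33%×15 + 13%×54 = 11.97 kg.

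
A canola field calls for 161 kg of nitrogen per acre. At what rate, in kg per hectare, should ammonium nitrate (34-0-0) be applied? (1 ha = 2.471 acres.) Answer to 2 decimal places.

1170.09 kg of product per hectare

Product per acre = 161 / 34% = 473.529 kg.
Convert to per hectare: 473.529 × 2.471 = 1170.091 kg.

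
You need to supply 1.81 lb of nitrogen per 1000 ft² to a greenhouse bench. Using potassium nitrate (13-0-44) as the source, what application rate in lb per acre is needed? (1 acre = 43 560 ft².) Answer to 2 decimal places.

606.49 lb of product per acre

Product per 1000 ft² = 1.81 / 13% = 13.9231 lb.
Convert to per acre: 13.9231 × 43.56 = 606.489 lb.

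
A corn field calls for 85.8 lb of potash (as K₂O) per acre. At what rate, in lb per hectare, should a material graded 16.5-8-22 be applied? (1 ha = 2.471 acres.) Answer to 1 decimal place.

Product per acre = 85.8 / 22% = 390 lb.
Convert to per hectare: 390 × 2.471 = 963.69 lb.

963.7 lb of product per hectare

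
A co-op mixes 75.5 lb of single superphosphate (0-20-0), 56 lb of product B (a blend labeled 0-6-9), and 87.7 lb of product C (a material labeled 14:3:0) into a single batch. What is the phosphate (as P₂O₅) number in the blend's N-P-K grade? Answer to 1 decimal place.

Total mass = 75.5 + 56 + 87.7 = 219.2 lb.
P₂O₅ mass = 20%×75.5 + 6%×56 + 3%×87.7 = 21.091 lb.
% P₂O₅ = 21.091 / 219.2 = 9.62181%.

9.6% P₂O₅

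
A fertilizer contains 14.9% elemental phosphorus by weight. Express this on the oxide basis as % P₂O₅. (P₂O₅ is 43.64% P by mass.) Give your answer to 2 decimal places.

%P₂O₅ = 14.9 / 0.4364 = 34.143%.

34.14% P₂O₅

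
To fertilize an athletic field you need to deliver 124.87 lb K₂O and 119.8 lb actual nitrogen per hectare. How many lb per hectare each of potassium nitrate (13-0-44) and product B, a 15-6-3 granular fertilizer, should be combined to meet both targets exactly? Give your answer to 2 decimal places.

With a, b = lb per hectare of potassium nitrate and product B:
K₂O: 0.44·a + 0.03·b = 124.87
N: 0.13·a + 0.15·b = 119.8
Eliminate b: (row1) − 0.03/0.15·(row2) → 0.414·a = 100.91, so a = 243.744.
Then b = (119.8 − 0.13·243.744) / 0.15 = 587.422.

243.74 lb potassium nitrate, 587.42 lb product B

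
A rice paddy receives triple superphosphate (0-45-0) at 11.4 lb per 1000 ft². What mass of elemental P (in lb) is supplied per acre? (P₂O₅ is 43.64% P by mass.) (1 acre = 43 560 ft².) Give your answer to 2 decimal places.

P₂O₅ per 1000 ft² = 11.4 × 45% = 5.13 lb.
Elemental P = 5.13 × 0.4364 = 2.23873 lb per 1000 ft².
Convert to per acre: 2.23873 × 43.56 = 97.5192 lb.

97.52 lb P per acre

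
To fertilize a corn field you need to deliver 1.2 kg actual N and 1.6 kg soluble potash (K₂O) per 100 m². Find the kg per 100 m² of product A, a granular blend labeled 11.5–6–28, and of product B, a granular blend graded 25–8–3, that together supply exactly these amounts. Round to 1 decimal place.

5.5 kg product A, 2.3 kg product B

Per-100 m² balance (a = product A, b = product B):
N: 0.115·a + 0.25·b = 1.2
K₂O: 0.28·a + 0.03·b = 1.6
Eliminate a: (row1) − 0.115/0.28·(row2) → 0.237679·b = 0.542857, so b = 2.284.
Back-substitute: a = (1.2 − 0.25·2.284) / 0.115 = 5.46957.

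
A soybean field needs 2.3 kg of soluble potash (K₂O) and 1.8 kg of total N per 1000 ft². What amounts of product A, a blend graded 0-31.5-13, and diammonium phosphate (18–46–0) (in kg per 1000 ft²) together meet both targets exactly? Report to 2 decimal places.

Let a = kg of product A, b = kg of diammonium phosphate (per 1000 ft²).
K₂O: 0.13·a + 0·b = 2.3
N: 0·a + 0.18·b = 1.8
Solving simultaneously: a = 17.6923, b = 10.

17.69 kg product A, 10.00 kg diammonium phosphate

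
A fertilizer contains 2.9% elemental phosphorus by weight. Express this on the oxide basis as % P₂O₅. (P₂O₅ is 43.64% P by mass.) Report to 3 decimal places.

%P₂O₅ = 2.9 / 0.4364 = 6.64528%.

6.645% P₂O₅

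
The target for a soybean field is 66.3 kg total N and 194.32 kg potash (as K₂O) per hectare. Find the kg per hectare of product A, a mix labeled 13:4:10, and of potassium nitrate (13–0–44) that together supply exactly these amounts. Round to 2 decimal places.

With a, b = kg per hectare of product A and potassium nitrate:
N: 0.13·a + 0.13·b = 66.3
K₂O: 0.1·a + 0.44·b = 194.32
From row1: a = (66.3 − 0.13·b) / 0.13.
Into row2: 0.1·(66.3 − 0.13·b)/0.13 + 0.44·b = 194.32 → b = 421.529, a = 88.4706.

88.47 kg product A, 421.53 kg potassium nitrate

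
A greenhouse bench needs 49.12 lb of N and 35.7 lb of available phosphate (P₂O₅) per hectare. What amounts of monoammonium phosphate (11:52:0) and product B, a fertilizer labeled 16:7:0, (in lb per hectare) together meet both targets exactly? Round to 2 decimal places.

Let a = lb of monoammonium phosphate, b = lb of product B (per hectare).
N: 0.11·a + 0.16·b = 49.12
P₂O₅: 0.52·a + 0.07·b = 35.7
Eliminate a: (row1) − 0.11/0.52·(row2) → 0.145192·b = 41.5681, so b = 286.297.
Back-substitute: a = (49.12 − 0.16·286.297) / 0.11 = 30.1139.

30.11 lb monoammonium phosphate, 286.30 lb product B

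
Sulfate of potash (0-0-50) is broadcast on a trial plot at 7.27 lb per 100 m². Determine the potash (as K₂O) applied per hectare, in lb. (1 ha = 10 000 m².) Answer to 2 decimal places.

363.50 lb K₂O per hectare

K₂O per 100 m² = 7.27 × 50% = 3.635 lb.
Convert to per hectare: 3.635 × 100 = 363.5 lb.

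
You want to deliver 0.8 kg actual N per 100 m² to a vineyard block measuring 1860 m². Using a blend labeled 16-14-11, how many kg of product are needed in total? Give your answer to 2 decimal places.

Product per 100 m² = 0.8 / 16% = 5 kg.
Total product = 5 × 1860 / 100 = 93 kg.

93.00 kg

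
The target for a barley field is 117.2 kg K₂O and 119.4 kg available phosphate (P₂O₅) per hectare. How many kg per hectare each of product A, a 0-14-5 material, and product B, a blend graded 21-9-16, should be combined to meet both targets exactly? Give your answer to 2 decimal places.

With a, b = kg per hectare of product A and product B:
K₂O: 0.05·a + 0.16·b = 117.2
P₂O₅: 0.14·a + 0.09·b = 119.4
From row1: a = (117.2 − 0.16·b) / 0.05.
Into row2: 0.14·(117.2 − 0.16·b)/0.05 + 0.09·b = 119.4 → b = 583.128, a = 477.989.

477.99 kg product A, 583.13 kg product B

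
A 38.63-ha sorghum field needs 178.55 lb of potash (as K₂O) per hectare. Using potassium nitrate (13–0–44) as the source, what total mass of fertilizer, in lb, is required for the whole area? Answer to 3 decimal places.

Product per hectare = 178.55 / 44% = 405.795 lb.
Total product = 405.795 × 38.63 = 15675.8784 lb.

15675.878 lb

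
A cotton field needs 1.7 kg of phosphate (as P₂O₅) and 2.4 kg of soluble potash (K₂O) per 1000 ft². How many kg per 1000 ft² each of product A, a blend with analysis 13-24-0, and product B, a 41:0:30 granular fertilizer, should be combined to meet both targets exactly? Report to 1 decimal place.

Let a = kg of product A, b = kg of product B (per 1000 ft²).
P₂O₅: 0.24·a + 0·b = 1.7
K₂O: 0·a + 0.3·b = 2.4
Solving simultaneously: a = 7.08333, b = 8.

7.1 kg product A, 8.0 kg product B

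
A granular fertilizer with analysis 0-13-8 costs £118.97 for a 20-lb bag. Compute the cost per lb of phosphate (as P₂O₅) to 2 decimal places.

P₂O₅ in bag = 20 × 13% = 2.6 lb.
Cost per lb P₂O₅ = £118.97 / 2.6 = £45.7577.

£45.76 per lb P₂O₅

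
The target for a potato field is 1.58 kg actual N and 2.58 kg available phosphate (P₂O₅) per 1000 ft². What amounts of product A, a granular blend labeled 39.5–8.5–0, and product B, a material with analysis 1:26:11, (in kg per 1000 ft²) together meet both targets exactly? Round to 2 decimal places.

3.78 kg product A, 8.69 kg product B

Per-1000 ft² balance (a = product A, b = product B):
N: 0.395·a + 0.01·b = 1.58
P₂O₅: 0.085·a + 0.26·b = 2.58
Eliminate b: (row1) − 0.01/0.26·(row2) → 0.391731·a = 1.48077, so a = 3.78007.
Then b = (2.58 − 0.085·3.78007) / 0.26 = 8.68729.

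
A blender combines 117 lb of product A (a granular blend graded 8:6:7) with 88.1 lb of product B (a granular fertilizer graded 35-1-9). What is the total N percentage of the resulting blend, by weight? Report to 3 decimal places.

19.598% N

Total mass = 117 + 88.1 = 205.1 lb.
N mass = 8%×117 + 35%×88.1 = 40.195 lb.
% N = 40.195 / 205.1 = 19.5978%.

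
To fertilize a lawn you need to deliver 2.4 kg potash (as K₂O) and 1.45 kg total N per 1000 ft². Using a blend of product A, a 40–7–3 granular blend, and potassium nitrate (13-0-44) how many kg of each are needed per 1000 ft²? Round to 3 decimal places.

With a, b = kg per 1000 ft² of product A and potassium nitrate:
K₂O: 0.03·a + 0.44·b = 2.4
N: 0.4·a + 0.13·b = 1.45
Eliminate a: (row1) − 0.03/0.4·(row2) → 0.43025·b = 2.29125, so b = 5.32539.
Back-substitute: a = (2.4 − 0.44·5.32539) / 0.03 = 1.89425.

1.894 kg product A, 5.325 kg potassium nitrate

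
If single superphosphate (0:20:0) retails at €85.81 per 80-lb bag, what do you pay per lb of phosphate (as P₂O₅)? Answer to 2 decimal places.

€5.36 per lb P₂O₅

P₂O₅ in bag = 80 × 20% = 16 lb.
Cost per lb P₂O₅ = €85.81 / 16 = €5.3631.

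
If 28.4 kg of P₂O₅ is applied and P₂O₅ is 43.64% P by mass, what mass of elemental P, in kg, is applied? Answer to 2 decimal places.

P = 28.4 × 0.4364 = 12.3938 kg.

12.39 kg P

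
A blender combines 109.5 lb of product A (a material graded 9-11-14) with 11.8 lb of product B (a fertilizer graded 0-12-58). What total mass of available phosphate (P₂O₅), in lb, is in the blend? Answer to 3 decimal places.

13.461 lb P₂O₅

P₂O₅ mass = 11%×109.5 + 12%×11.8 = 13.461 lb.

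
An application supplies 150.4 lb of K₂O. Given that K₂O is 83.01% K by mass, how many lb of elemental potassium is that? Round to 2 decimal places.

K = 150.4 × 0.8301 = 124.847 lb.

124.85 lb K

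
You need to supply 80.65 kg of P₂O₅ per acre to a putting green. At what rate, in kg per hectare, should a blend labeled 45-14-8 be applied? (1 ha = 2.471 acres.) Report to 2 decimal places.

Product per acre = 80.65 / 14% = 576.071 kg.
Convert to per hectare: 576.071 × 2.471 = 1423.473 kg.

1423.47 kg of product per hectare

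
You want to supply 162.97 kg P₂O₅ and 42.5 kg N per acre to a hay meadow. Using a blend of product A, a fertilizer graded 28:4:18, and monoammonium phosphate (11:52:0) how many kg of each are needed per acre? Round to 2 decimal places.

29.56 kg product A, 311.13 kg monoammonium phosphate

Let a = kg of product A, b = kg of monoammonium phosphate (per acre).
P₂O₅: 0.04·a + 0.52·b = 162.97
N: 0.28·a + 0.11·b = 42.5
Eliminate a: (row1) − 0.04/0.28·(row2) → 0.504286·b = 156.899, so b = 311.1303.
Back-substitute: a = (162.97 − 0.52·311.1303) / 0.04 = 29.5559.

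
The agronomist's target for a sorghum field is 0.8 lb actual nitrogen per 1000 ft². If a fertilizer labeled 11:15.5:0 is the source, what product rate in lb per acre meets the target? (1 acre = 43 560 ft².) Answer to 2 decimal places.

316.80 lb of product per acre

Product per 1000 ft² = 0.8 / 11% = 7.27273 lb.
Convert to per acre: 7.27273 × 43.56 = 316.8 lb.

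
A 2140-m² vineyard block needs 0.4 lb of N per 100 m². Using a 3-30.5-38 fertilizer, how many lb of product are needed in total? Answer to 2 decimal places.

Product per 100 m² = 0.4 / 3% = 13.3333 lb.
Total product = 13.3333 × 2140 / 100 = 285.333 lb.

285.33 lb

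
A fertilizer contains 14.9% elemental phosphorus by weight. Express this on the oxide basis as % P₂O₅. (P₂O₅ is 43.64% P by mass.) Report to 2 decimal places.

34.14% P₂O₅

%P₂O₅ = 14.9 / 0.4364 = 34.143%.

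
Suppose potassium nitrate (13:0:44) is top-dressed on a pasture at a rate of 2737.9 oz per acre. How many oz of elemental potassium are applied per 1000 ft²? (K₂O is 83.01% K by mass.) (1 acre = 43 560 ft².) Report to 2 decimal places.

22.96 oz K per thousand sq ft

K₂O per acre = 2737.9 × 44% = 1204.68 oz.
Elemental K = 1204.68 × 0.8301 = 1000 oz per acre.
Convert to per 1000 ft²: 1000 × 0.0229568 = 22.9569 oz.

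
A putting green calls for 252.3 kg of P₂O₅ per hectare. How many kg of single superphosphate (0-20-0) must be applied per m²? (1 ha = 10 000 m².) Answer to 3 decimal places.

Product per hectare = 252.3 / 20% = 1261.5 kg.
Convert to per m²: 1261.5 × 0.0001 = 0.12615 kg.

0.126 kg of product per sq m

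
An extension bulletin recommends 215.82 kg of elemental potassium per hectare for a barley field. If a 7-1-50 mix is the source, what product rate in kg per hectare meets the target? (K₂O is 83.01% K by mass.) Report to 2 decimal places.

519.99 kg of product per hectare

As K₂O: 215.82 / 0.8301 = 259.993 kg per hectare.
Product per hectare = 259.993 / 50% = 519.986 kg.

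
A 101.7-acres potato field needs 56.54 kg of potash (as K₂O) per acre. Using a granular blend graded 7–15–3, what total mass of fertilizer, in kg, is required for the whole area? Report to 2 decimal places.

Product per acre = 56.54 / 3% = 1884.67 kg.
Total product = 1884.67 × 101.7 = 191670.6 kg.

191670.60 kg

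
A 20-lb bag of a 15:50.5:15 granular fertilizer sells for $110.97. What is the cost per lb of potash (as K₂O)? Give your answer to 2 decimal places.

$36.99 per lb K₂O

K₂O in bag = 20 × 15% = 3 lb.
Cost per lb K₂O = $110.97 / 3 = $36.9900.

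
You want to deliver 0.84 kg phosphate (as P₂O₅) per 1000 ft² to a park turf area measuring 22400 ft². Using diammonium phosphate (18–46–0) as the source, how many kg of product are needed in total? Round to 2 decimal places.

Product per 1000 ft² = 0.84 / 46% = 1.82609 kg.
Total product = 1.82609 × 22400 / 1000 = 40.9043 kg.

40.90 kg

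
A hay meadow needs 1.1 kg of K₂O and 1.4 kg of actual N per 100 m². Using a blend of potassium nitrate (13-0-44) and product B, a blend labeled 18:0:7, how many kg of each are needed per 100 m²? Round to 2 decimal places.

1.43 kg potassium nitrate, 6.75 kg product B

Let a = kg of potassium nitrate, b = kg of product B (per 100 m²).
K₂O: 0.44·a + 0.07·b = 1.1
N: 0.13·a + 0.18·b = 1.4
Eliminate b: (row1) − 0.07/0.18·(row2) → 0.389444·a = 0.555556, so a = 1.42653.
Then b = (1.4 − 0.13·1.42653) / 0.18 = 6.7475.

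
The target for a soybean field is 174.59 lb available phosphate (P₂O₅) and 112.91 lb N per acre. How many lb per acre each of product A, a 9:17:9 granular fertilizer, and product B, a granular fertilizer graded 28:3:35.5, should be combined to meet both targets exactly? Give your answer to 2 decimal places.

Per-acre balance (a = product A, b = product B):
P₂O₅: 0.17·a + 0.03·b = 174.59
N: 0.09·a + 0.28·b = 112.91
Eliminate b: (row1) − 0.03/0.28·(row2) → 0.160357·a = 162.493, so a = 1013.316.
Then b = (112.91 − 0.09·1013.316) / 0.28 = 77.5412.

1013.32 lb product A, 77.54 lb product B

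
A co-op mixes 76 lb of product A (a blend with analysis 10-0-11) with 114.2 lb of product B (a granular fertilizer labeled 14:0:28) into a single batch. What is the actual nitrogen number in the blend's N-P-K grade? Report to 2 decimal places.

Total mass = 76 + 114.2 = 190.2 lb.
N mass = 10%×76 + 14%×114.2 = 23.588 lb.
% N = 23.588 / 190.2 = 12.4017%.

12.40% N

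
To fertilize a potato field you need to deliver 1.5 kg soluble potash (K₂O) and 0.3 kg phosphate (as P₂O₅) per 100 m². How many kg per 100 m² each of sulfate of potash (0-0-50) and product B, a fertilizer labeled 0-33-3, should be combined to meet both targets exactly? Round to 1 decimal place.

Let a = kg of sulfate of potash, b = kg of product B (per 100 m²).
K₂O: 0.5·a + 0.03·b = 1.5
P₂O₅: 0·a + 0.33·b = 0.3
Solving simultaneously: a = 2.94545, b = 0.909091.

2.9 kg sulfate of potash, 0.9 kg product B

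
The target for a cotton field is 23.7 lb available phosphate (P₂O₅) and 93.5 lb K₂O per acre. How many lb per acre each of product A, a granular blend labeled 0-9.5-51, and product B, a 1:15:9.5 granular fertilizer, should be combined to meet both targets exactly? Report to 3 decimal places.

174.487 lb product A, 47.492 lb product B

Let a = lb of product A, b = lb of product B (per acre).
P₂O₅: 0.095·a + 0.15·b = 23.7
K₂O: 0.51·a + 0.095·b = 93.5
From row1: a = (23.7 − 0.15·b) / 0.095.
Into row2: 0.51·(23.7 − 0.15·b)/0.095 + 0.095·b = 93.5 → b = 47.4917, a = 174.4868.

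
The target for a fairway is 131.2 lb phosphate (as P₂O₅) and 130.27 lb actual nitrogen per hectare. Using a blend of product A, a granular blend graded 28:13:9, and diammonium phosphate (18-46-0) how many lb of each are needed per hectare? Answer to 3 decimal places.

Let a = lb of product A, b = lb of diammonium phosphate (per hectare).
P₂O₅: 0.13·a + 0.46·b = 131.2
N: 0.28·a + 0.18·b = 130.27
Eliminate b: (row1) − 0.46/0.18·(row2) → -0.585556·a = -201.712, so a = 344.4801.
Then b = (130.27 − 0.28·344.4801) / 0.18 = 187.8643.

344.480 lb product A, 187.864 lb diammonium phosphate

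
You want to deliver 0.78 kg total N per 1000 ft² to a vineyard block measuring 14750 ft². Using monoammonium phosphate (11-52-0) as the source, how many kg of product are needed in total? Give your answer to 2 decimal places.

104.59 kg

Product per 1000 ft² = 0.78 / 11% = 7.09091 kg.
Total product = 7.09091 × 14750 / 1000 = 104.591 kg.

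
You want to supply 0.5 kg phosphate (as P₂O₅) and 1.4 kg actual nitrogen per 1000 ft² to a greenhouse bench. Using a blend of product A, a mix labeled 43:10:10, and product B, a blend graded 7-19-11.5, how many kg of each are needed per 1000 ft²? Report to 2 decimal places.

Let a = kg of product A, b = kg of product B (per 1000 ft²).
P₂O₅: 0.1·a + 0.19·b = 0.5
N: 0.43·a + 0.07·b = 1.4
Solving simultaneously: a = 3.09237, b = 1.00402.

3.09 kg product A, 1.00 kg product B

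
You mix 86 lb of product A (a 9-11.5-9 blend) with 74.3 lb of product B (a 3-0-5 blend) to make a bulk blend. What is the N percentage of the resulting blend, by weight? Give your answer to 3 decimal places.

6.219% N

Total mass = 86 + 74.3 = 160.3 lb.
N mass = 9%×86 + 3%×74.3 = 9.969 lb.
% N = 9.969 / 160.3 = 6.21896%.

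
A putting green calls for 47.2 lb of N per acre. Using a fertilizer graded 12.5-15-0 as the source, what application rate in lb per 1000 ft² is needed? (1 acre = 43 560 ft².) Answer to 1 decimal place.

8.7 lb of product per thousand sq ft

Product per acre = 47.2 / 12.5% = 377.6 lb.
Convert to per 1000 ft²: 377.6 × 0.0229568 = 8.6685 lb.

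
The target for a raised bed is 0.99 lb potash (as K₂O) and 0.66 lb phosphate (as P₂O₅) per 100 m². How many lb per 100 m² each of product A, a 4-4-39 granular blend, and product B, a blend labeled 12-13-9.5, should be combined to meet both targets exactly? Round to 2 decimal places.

1.41 lb product A, 4.64 lb product B

Let a = lb of product A, b = lb of product B (per 100 m²).
K₂O: 0.39·a + 0.095·b = 0.99
P₂O₅: 0.04·a + 0.13·b = 0.66
Solving simultaneously: a = 1.40725, b = 4.64392.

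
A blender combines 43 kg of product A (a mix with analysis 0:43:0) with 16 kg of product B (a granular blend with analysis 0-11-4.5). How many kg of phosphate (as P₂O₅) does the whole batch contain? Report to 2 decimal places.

P₂O₅ mass = 43%×43 + 11%×16 = 20.25 kg.

20.25 kg P₂O₅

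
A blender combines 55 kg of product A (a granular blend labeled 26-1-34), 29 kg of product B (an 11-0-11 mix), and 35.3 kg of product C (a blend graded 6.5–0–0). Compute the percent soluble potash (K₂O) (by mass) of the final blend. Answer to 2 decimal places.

Total mass = 55 + 29 + 35.3 = 119.3 kg.
K₂O mass = 34%×55 + 11%×29 + 0%×35.3 = 21.89 kg.
% K₂O = 21.89 / 119.3 = 18.3487%.

18.35% K₂O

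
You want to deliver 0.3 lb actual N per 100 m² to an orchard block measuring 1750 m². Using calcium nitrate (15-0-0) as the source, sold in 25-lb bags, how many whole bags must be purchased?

2 bags

Product per 100 m² = 0.3 / 15% = 2 lb.
Total product = 2 × 1750 / 100 = 35 lb.
Bags = ⌈35 / 25⌉ = 2.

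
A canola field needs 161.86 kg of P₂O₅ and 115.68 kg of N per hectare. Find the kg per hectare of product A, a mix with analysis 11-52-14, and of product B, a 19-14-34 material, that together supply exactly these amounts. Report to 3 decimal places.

Per-hectare balance (a = product A, b = product B):
P₂O₅: 0.52·a + 0.14·b = 161.86
N: 0.11·a + 0.19·b = 115.68
From row1: a = (161.86 − 0.14·b) / 0.52.
Into row2: 0.11·(161.86 − 0.14·b)/0.52 + 0.19·b = 115.68 → b = 507.7818, a = 174.5588.

174.559 kg product A, 507.782 kg product B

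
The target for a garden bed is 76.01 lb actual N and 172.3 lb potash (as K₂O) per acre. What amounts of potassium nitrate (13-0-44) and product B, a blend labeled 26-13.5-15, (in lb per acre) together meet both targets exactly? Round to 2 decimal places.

351.91 lb potassium nitrate, 116.39 lb product B

Per-acre balance (a = potassium nitrate, b = product B):
N: 0.13·a + 0.26·b = 76.01
K₂O: 0.44·a + 0.15·b = 172.3
From row1: a = (76.01 − 0.26·b) / 0.13.
Into row2: 0.44·(76.01 − 0.26·b)/0.13 + 0.15·b = 172.3 → b = 116.3899, a = 351.913.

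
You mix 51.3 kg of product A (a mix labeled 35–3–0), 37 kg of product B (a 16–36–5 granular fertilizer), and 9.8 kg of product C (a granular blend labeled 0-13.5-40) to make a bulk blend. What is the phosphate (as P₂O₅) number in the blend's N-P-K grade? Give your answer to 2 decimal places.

16.50% P₂O₅

Total mass = 51.3 + 37 + 9.8 = 98.1 kg.
P₂O₅ mass = 3%×51.3 + 36%×37 + 13.5%×9.8 = 16.182 kg.
% P₂O₅ = 16.182 / 98.1 = 16.4954%.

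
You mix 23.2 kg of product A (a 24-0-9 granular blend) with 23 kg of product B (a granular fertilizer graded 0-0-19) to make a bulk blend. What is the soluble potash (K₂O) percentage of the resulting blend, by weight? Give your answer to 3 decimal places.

Total mass = 23.2 + 23 = 46.2 kg.
K₂O mass = 9%×23.2 + 19%×23 = 6.458 kg.
% K₂O = 6.458 / 46.2 = 13.9784%.

13.978% K₂O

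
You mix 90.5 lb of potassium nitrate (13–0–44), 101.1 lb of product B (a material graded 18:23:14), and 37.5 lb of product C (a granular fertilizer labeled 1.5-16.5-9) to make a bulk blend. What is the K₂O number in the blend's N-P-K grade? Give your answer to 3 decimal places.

Total mass = 90.5 + 101.1 + 37.5 = 229.1 lb.
K₂O mass = 44%×90.5 + 14%×101.1 + 9%×37.5 = 57.349 lb.
% K₂O = 57.349 / 229.1 = 25.0323%.

25.032% K₂O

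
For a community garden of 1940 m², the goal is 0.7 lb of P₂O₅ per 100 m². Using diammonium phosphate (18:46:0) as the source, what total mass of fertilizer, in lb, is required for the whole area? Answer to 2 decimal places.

Product per 100 m² = 0.7 / 46% = 1.52174 lb.
Total product = 1.52174 × 1940 / 100 = 29.5217 lb.

29.52 lb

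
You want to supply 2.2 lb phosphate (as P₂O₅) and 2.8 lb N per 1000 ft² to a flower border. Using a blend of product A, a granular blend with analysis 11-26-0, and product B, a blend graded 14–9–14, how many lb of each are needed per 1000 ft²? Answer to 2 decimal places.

Let a = lb of product A, b = lb of product B (per 1000 ft²).
P₂O₅: 0.26·a + 0.09·b = 2.2
N: 0.11·a + 0.14·b = 2.8
Eliminate a: (row1) − 0.26/0.11·(row2) → -0.240909·b = -4.41818, so b = 18.3396.
Back-substitute: a = (2.2 − 0.09·18.3396) / 0.26 = 2.11321.

2.11 lb product A, 18.34 lb product B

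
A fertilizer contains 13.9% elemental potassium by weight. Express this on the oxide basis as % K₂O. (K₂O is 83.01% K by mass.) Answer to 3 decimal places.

16.745% K₂O

%K₂O = 13.9 / 0.8301 = 16.74497%.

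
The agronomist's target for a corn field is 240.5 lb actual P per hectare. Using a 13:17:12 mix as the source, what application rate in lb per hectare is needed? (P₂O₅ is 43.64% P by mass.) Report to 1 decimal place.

As P₂O₅: 240.5 / 0.4364 = 551.1 lb per hectare.
Product per hectare = 551.1 / 17% = 3241.76 lb.

3241.8 lb of product per hectare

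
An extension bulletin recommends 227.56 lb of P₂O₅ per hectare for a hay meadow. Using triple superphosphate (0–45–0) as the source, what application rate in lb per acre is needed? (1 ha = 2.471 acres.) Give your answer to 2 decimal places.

Product per hectare = 227.56 / 45% = 505.689 lb.
Convert to per acre: 505.689 × 0.404694 = 204.649 lb.

204.65 lb of product per acre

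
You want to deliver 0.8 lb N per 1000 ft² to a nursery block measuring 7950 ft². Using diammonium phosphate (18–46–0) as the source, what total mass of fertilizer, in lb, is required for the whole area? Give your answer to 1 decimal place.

Product per 1000 ft² = 0.8 / 18% = 4.44444 lb.
Total product = 4.44444 × 7950 / 1000 = 35.3333 lb.

35.3 lb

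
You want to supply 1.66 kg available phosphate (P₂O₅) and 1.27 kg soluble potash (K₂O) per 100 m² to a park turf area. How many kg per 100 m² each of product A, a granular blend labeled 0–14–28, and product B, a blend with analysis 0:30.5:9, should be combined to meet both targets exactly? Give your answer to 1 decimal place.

3.3 kg product A, 3.9 kg product B

Let a = kg of product A, b = kg of product B (per 100 m²).
P₂O₅: 0.14·a + 0.305·b = 1.66
K₂O: 0.28·a + 0.09·b = 1.27
From row1: a = (1.66 − 0.305·b) / 0.14.
Into row2: 0.28·(1.66 − 0.305·b)/0.14 + 0.09·b = 1.27 → b = 3.94231, a = 3.26854.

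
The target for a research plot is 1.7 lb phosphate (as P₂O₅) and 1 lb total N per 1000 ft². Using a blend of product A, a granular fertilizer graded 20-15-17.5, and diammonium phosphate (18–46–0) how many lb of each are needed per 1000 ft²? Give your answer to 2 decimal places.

2.37 lb product A, 2.92 lb diammonium phosphate

With a, b = lb per 1000 ft² of product A and diammonium phosphate:
P₂O₅: 0.15·a + 0.46·b = 1.7
N: 0.2·a + 0.18·b = 1
From row1: a = (1.7 − 0.46·b) / 0.15.
Into row2: 0.2·(1.7 − 0.46·b)/0.15 + 0.18·b = 1 → b = 2.92308, a = 2.36923.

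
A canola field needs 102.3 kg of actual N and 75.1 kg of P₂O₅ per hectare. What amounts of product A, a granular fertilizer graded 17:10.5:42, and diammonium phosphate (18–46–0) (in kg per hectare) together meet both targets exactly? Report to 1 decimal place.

With a, b = kg per hectare of product A and diammonium phosphate:
N: 0.17·a + 0.18·b = 102.3
P₂O₅: 0.105·a + 0.46·b = 75.1
Eliminate a: (row1) − 0.17/0.105·(row2) → -0.564762·b = -19.2905, so b = 34.1568.
Back-substitute: a = (102.3 − 0.18·34.1568) / 0.17 = 565.599.

565.6 kg product A, 34.2 kg diammonium phosphate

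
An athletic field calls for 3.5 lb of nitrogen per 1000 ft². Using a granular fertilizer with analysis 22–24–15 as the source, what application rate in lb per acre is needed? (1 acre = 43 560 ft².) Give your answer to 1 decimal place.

Product per 1000 ft² = 3.5 / 22% = 15.9091 lb.
Convert to per acre: 15.9091 × 43.56 = 693 lb.

693.0 lb of product per acre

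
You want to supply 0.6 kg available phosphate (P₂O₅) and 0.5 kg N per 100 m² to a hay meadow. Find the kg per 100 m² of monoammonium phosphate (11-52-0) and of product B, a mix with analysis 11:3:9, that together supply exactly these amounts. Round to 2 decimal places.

With a, b = kg per 100 m² of monoammonium phosphate and product B:
P₂O₅: 0.52·a + 0.03·b = 0.6
N: 0.11·a + 0.11·b = 0.5
Eliminate a: (row1) − 0.52/0.11·(row2) → -0.49·b = -1.76364, so b = 3.59926.
Back-substitute: a = (0.6 − 0.03·3.59926) / 0.52 = 0.946197.

0.95 kg monoammonium phosphate, 3.60 kg product B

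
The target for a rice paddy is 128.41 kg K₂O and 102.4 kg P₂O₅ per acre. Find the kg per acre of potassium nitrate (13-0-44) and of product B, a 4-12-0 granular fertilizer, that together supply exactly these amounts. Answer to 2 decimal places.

Per-acre balance (a = potassium nitrate, b = product B):
K₂O: 0.44·a + 0·b = 128.41
P₂O₅: 0·a + 0.12·b = 102.4
Solving simultaneously: a = 291.841, b = 853.333.

291.84 kg potassium nitrate, 853.33 kg product B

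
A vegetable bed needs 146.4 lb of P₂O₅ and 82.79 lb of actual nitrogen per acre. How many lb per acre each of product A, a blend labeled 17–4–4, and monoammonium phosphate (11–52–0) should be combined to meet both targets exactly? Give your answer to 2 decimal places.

With a, b = lb per acre of product A and monoammonium phosphate:
P₂O₅: 0.04·a + 0.52·b = 146.4
N: 0.17·a + 0.11·b = 82.79
From row1: a = (146.4 − 0.52·b) / 0.04.
Into row2: 0.17·(146.4 − 0.52·b)/0.04 + 0.11·b = 82.79 → b = 256.862, a = 320.795.

320.80 lb product A, 256.86 lb monoammonium phosphate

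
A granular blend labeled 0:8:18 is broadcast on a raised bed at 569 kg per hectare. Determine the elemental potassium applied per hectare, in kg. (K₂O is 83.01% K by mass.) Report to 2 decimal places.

85.02 kg K per hectare

K₂O per hectare = 569 × 18% = 102.42 kg.
Elemental K = 102.42 × 0.8301 = 85.0188 kg per hectare.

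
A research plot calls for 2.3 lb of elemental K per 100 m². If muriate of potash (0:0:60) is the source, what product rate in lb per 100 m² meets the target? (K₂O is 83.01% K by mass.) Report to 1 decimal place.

As K₂O: 2.3 / 0.8301 = 2.77075 lb per 100 m².
Product per 100 m² = 2.77075 / 60% = 4.61792 lb.

4.6 lb of product per hundred sq m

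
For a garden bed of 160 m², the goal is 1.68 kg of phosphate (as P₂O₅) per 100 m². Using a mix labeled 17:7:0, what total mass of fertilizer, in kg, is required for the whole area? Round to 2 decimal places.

Product per 100 m² = 1.68 / 7% = 24 kg.
Total product = 24 × 160 / 100 = 38.4 kg.

38.40 kg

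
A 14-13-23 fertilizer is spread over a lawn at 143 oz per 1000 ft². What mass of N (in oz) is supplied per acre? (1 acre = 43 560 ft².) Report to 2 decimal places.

872.07 oz N per acre

nitrogen per 1000 ft² = 143 × 14% = 20.02 oz.
Convert to per acre: 20.02 × 43.56 = 872.071 oz.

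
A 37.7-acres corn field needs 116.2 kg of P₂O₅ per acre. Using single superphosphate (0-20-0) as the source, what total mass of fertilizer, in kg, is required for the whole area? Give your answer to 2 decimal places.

Product per acre = 116.2 / 20% = 581 kg.
Total product = 581 × 37.7 = 21903.7 kg.

21903.70 kg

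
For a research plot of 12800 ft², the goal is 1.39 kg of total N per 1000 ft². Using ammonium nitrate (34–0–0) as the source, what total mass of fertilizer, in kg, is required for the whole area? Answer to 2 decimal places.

Product per 1000 ft² = 1.39 / 34% = 4.08824 kg.
Total product = 4.08824 × 12800 / 1000 = 52.3294 kg.

52.33 kg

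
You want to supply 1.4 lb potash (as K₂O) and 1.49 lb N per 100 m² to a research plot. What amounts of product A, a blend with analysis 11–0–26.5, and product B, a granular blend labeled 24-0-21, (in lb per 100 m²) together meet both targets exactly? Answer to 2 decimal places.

Per-100 m² balance (a = product A, b = product B):
K₂O: 0.265·a + 0.21·b = 1.4
N: 0.11·a + 0.24·b = 1.49
Solving simultaneously: a = 0.57037, b = 5.94691.

0.57 lb product A, 5.95 lb product B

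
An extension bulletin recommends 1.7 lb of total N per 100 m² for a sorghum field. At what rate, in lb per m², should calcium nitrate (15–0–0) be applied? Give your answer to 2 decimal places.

Product per 100 m² = 1.7 / 15% = 11.3333 lb.
Convert to per m²: 11.3333 × 0.01 = 0.113333 lb.

0.11 lb of product per sq m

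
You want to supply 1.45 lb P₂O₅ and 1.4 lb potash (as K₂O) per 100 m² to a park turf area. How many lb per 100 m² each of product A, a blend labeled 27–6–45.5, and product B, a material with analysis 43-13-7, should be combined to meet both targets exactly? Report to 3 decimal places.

Per-100 m² balance (a = product A, b = product B):
P₂O₅: 0.06·a + 0.13·b = 1.45
K₂O: 0.455·a + 0.07·b = 1.4
From row1: a = (1.45 − 0.13·b) / 0.06.
Into row2: 0.455·(1.45 − 0.13·b)/0.06 + 0.07·b = 1.4 → b = 10.4777, a = 1.46497.

1.465 lb product A, 10.478 lb product B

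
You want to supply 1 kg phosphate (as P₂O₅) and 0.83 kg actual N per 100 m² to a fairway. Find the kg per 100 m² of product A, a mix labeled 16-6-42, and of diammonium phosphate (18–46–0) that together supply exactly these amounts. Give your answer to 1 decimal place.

Per-100 m² balance (a = product A, b = diammonium phosphate):
P₂O₅: 0.06·a + 0.46·b = 1
N: 0.16·a + 0.18·b = 0.83
Eliminate a: (row1) − 0.06/0.16·(row2) → 0.3925·b = 0.68875, so b = 1.75478.
Back-substitute: a = (1 − 0.46·1.75478) / 0.06 = 3.21338.

3.2 kg product A, 1.8 kg diammonium phosphate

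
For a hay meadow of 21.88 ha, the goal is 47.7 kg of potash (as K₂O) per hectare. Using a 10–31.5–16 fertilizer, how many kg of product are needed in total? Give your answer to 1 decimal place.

Product per hectare = 47.7 / 16% = 298.125 kg.
Total product = 298.125 × 21.88 = 6522.97 kg.

6523.0 kg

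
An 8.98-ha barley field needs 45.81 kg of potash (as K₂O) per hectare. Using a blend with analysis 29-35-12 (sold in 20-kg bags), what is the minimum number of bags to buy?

172 bags

Product per hectare = 45.81 / 12% = 381.75 kg.
Total product = 381.75 × 8.98 = 3428.12 kg.
Bags = ⌈3428.12 / 20⌉ = 172.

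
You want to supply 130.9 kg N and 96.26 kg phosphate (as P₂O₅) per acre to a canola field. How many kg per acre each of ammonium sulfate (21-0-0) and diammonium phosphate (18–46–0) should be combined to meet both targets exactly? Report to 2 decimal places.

443.97 kg ammonium sulfate, 209.26 kg diammonium phosphate

Let a = kg of ammonium sulfate, b = kg of diammonium phosphate (per acre).
N: 0.21·a + 0.18·b = 130.9
P₂O₅: 0·a + 0.46·b = 96.26
Solving simultaneously: a = 443.967, b = 209.261.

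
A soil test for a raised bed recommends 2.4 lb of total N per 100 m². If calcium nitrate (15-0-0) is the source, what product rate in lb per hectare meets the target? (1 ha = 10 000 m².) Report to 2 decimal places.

1600.00 lb of product per hectare

Product per 100 m² = 2.4 / 15% = 16 lb.
Convert to per hectare: 16 × 100 = 1600 lb.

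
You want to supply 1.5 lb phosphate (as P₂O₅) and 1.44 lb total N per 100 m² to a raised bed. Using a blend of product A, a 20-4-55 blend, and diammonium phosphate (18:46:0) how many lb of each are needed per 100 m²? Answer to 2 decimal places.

4.63 lb product A, 2.86 lb diammonium phosphate

Per-100 m² balance (a = product A, b = diammonium phosphate):
P₂O₅: 0.04·a + 0.46·b = 1.5
N: 0.2·a + 0.18·b = 1.44
From row1: a = (1.5 − 0.46·b) / 0.04.
Into row2: 0.2·(1.5 − 0.46·b)/0.04 + 0.18·b = 1.44 → b = 2.85849, a = 4.62736.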